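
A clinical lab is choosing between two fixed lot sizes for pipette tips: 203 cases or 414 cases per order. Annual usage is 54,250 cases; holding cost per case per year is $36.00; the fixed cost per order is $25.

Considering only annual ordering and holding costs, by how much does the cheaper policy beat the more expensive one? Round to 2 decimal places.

$392.93

For each Q, cost = (D/Q)·S + (Q/2)·H.
TC(203) = (54,250/203)×25 + (203/2)×36 = $10,335.03
TC(414) = (54,250/414)×25 + (414/2)×36 = $10,727.97
Cheaper: Q = 203.  Difference = $392.93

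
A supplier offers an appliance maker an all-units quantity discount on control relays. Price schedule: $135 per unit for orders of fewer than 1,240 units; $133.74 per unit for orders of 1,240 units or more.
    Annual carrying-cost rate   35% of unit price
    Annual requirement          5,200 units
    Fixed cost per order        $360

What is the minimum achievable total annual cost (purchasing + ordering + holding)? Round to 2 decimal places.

H₁ = 35%×$135 = $47.2500;  H₂ = 35%×$133.74 = $46.8090
EOQ₁ = √(2×5,200×360/47.2500) = 281.49  (< 1,240, feasible at tier 1)
EOQ₂ = √(2×5,200×360/46.8090) = 282.82  (< 1,240 → use Q = 1,240 at tier-2 price)
TC(tier 1 (EOQ₁), Q≈281.5) = $715,300.53
TC(tier 2, Q≈1,240.0) = $725,979.26
Minimum at tier 1 (EOQ₁): $715,300.53

$715,300.53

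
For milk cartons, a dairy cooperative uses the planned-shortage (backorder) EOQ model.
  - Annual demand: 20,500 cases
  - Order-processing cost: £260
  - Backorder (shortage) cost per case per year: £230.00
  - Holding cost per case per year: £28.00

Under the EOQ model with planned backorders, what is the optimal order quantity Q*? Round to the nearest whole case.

653 cases

Q* = √(2DS/H) · √((H + b)/b)
   = √(2 × 20,500 × 260 / 28) · √((28 + 230) / 230)
   = 617.020 × 1.0591 ≈ 653.50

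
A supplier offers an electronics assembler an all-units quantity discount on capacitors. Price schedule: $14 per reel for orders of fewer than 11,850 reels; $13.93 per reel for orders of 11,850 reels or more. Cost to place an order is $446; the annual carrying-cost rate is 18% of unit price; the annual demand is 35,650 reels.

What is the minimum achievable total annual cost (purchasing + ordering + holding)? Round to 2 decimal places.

H₁ = 18%×$14 = $2.5200;  H₂ = 18%×$13.93 = $2.5074
EOQ₁ = √(2×35,650×446/2.5200) = 3,552.32  (< 11,850, feasible at tier 1)
EOQ₂ = √(2×35,650×446/2.5074) = 3,561.23  (< 11,850 → use Q = 11,850 at tier-2 price)
TC(tier 1 (EOQ₁), Q≈3,552.3) = $508,051.84
TC(tier 2, Q≈11,850.0) = $512,802.61
Minimum at tier 1 (EOQ₁): $508,051.84

$508,051.84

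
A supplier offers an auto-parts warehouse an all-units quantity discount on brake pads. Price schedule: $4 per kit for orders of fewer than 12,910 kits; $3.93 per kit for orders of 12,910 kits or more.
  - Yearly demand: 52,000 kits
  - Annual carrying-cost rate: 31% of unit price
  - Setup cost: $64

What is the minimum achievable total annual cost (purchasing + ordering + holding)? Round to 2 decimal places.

$210,872.88

H₁ = 31%×$4 = $1.2400;  H₂ = 31%×$3.93 = $1.2183
EOQ₁ = √(2×52,000×64/1.2400) = 2,316.84  (< 12,910, feasible at tier 1)
EOQ₂ = √(2×52,000×64/1.2183) = 2,337.38  (< 12,910 → use Q = 12,910 at tier-2 price)
TC(tier 1 (EOQ₁), Q≈2,316.8) = $210,872.88
TC(tier 2, Q≈12,910.0) = $212,481.91
Minimum at tier 1 (EOQ₁): $210,872.88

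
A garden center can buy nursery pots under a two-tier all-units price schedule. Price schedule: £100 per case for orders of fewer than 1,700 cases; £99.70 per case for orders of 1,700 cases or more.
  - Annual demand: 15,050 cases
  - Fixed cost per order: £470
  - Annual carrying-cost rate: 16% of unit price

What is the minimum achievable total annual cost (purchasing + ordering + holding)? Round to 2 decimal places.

£1,518,205.08

H₁ = 16%×£100 = £16.0000;  H₂ = 16%×£99.70 = £15.9520
EOQ₁ = √(2×15,050×470/16.0000) = 940.31  (< 1,700, feasible at tier 1)
EOQ₂ = √(2×15,050×470/15.9520) = 941.73  (< 1,700 → use Q = 1,700 at tier-2 price)
TC(tier 1 (EOQ₁), Q≈940.3) = £1,520,045.00
TC(tier 2, Q≈1,700.0) = £1,518,205.08
Minimum at tier 2: £1,518,205.08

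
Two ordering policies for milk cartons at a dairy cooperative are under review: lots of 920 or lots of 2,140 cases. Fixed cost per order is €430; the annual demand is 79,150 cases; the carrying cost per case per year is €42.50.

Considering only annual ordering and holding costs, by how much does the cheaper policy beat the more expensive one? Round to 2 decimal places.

Annual cost at Q: ordering D·S/Q plus holding Q·H/2.
TC(920) = (79,150/920)×430 + (920/2)×42.5 = €56,544.02
TC(2,140) = (79,150/2,140)×430 + (2,140/2)×42.5 = €61,378.97
Cheaper: Q = 920.  Difference = €4,834.95

€4,834.95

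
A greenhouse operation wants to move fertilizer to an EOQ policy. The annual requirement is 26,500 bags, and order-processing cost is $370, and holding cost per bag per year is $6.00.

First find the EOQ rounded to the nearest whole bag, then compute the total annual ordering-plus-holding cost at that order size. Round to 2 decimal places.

$10,847.12

2DS/H = 2·26,500·370/6 = 3,268,333.33
EOQ = √3,268,333.33 ≈ 1,807.85 → Q = 1,808 bags
Orders/yr = 26,500/1,808 = 14.657; ordering cost = 14.657 × $370 = $5,423.12
Average inventory = 1,808/2 = 904; holding cost = 904 × $6 = $5,424.00
Total = $5,423.12 + $5,424.00 = $10,847.12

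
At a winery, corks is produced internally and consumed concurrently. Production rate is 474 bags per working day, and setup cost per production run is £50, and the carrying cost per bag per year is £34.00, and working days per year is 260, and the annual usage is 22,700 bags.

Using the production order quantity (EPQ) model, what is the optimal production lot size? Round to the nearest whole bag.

286 bags

Daily demand d = 22,700/260 = 87.308; p = 474; 1 − d/p = 0.81581
EPQ = √(2DS / (H(1 − d/p)))
    = √(2 × 22,700 × 50 / (34 × 0.81581)) ≈ 286.07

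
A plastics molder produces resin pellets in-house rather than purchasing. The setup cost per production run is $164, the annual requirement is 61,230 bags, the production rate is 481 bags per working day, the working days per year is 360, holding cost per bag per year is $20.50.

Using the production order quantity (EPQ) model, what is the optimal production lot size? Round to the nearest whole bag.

1,231 bags

Daily demand d = 61,230/360 = 170.083; p = 481; 1 − d/p = 0.64640
EPQ = √(2DS / (H(1 − d/p)))
    = √(2 × 61,230 × 164 / (20.5 × 0.64640)) ≈ 1,231.10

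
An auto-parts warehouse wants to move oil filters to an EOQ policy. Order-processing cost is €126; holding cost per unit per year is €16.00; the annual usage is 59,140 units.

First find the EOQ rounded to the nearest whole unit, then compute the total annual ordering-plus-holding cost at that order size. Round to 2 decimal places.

€15,441.91

Optimal lot size Q* = (2 × 59,140 × €126 / €16)^½ ≈ 965.12 → Q = 965 units
Annual ordering cost = (D/Q)·S = (59,140/965) × 126 = €7,721.91
Annual holding cost  = (Q/2)·H = (965/2) × 16 = €7,720.00
Total = €7,721.91 + €7,720.00 = €15,441.91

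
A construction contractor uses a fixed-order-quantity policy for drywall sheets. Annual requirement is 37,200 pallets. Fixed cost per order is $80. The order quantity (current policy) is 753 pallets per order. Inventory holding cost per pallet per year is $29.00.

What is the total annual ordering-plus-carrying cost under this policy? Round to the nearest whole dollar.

$14,871

Orders/yr = 37,200/753 = 49.402; ordering cost = 49.402 × $80 = $3,952.19
Average inventory = 753/2 = 376.5; holding cost = 376.5 × $29 = $10,918.50
Total = $3,952.19 + $10,918.50 = $14,870.69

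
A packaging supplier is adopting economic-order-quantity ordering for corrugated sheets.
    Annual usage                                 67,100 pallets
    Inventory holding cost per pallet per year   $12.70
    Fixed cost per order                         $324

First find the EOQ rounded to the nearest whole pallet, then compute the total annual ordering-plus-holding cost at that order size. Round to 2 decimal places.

$23,499.07

Q* = √(2·D·S / H) = √(2·67,100·324 / 12.7) = √3,423,685.0 ≈ 1,850.32 → Q = 1,850 pallets
Ordering: D/Q × S = 67,100/1,850 × $324 = $11,751.57
Holding:  Q/2 × H = 1,850/2 × $12.7 = $11,747.50
Total = $11,751.57 + $11,747.50 = $23,499.07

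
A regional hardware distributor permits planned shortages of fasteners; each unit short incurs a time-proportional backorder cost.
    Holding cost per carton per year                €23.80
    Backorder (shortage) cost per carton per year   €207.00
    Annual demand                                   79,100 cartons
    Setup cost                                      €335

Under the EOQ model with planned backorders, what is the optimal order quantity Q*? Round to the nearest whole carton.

1,576 cartons

Q* = √(2DS/H) · √((H + b)/b)
   = √(2 × 79,100 × 335 / 23.8) · √((23.8 + 207) / 207)
   = 1,492.235 × 1.0559 ≈ 1,575.69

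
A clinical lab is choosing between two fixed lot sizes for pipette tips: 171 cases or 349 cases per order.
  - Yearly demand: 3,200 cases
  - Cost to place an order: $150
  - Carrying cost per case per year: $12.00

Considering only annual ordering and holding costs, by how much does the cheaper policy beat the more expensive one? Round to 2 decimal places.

$363.66

Annual cost at Q: ordering D·S/Q plus holding Q·H/2.
TC(171) = (3,200/171)×150 + (171/2)×12 = $3,833.02
TC(349) = (3,200/349)×150 + (349/2)×12 = $3,469.36
|ΔTC| = |$3,833.02 − $3,469.36| = $363.66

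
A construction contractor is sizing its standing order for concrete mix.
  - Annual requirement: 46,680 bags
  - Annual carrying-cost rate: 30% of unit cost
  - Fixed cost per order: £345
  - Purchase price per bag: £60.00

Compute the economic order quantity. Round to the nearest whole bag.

1,338 bags

Carrying cost H = £60 × 30% = £18.0000/bag/yr
EOQ = √(2DS/H) = √(2 × 46,680 × 345 / 18)
    = √(1,789,400.00) ≈ 1,337.68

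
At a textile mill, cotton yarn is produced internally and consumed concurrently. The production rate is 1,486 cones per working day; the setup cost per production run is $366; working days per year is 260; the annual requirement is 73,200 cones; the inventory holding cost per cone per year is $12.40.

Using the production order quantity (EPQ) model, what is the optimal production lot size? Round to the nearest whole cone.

d = 73,200/260 = 281.5385 cones/day;  effective holding cost H(1 − d/p) = 12.4·(1 − 281.5385/1486) = 10.05069
Q* = √(2DS / H_eff) = √(2·73,200·366 / 10.05069) ≈ 2,308.94

2,309 cones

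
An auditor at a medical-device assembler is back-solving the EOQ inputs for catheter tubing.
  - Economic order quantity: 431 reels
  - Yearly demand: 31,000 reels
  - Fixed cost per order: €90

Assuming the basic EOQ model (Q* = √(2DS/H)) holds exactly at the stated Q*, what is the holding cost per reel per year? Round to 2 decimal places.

€30.04

Since Q* = (2DS/H)^½, squaring gives Q*²·H = 2DS.
H = 2DS / Q² = 2 × 31,000 × 90 / 431² = 30.0386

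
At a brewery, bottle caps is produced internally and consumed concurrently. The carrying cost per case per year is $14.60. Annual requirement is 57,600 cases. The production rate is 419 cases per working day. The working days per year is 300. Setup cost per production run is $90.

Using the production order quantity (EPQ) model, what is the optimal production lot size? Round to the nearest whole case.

d = 57,600/300 = 192.0000 cases/day;  effective holding cost H(1 − d/p) = 14.6·(1 − 192.0000/419) = 7.90979
Q* = √(2DS / H_eff) = √(2·57,600·90 / 7.90979) ≈ 1,144.89

1,145 cases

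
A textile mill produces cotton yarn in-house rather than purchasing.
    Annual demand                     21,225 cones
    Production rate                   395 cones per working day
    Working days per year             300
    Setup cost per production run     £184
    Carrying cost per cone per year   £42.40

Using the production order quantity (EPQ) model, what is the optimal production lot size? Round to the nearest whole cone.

474 cones

Daily demand d = 21,225/300 = 70.750; p = 395; 1 − d/p = 0.82089
EPQ = √(2DS / (H(1 − d/p)))
    = √(2 × 21,225 × 184 / (42.4 × 0.82089)) ≈ 473.72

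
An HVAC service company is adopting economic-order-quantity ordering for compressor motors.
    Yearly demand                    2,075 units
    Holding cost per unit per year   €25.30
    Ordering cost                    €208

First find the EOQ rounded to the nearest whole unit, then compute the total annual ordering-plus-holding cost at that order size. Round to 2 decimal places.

Optimal lot size Q* = (2 × 2,075 × €208 / €25.3)^½ ≈ 184.71 → Q = 185 units
Annual ordering cost = (D/Q)·S = (2,075/185) × 208 = €2,332.97
Annual holding cost  = (Q/2)·H = (185/2) × 25.3 = €2,340.25
Total = €2,332.97 + €2,340.25 = €4,673.22

€4,673.22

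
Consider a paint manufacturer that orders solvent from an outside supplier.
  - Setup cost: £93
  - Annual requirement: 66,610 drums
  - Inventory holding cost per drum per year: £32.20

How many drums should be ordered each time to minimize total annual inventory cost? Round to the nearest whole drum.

620 drums

Optimal lot size Q* = (2 × 66,610 × £93 / £32.2)^½ ≈ 620.29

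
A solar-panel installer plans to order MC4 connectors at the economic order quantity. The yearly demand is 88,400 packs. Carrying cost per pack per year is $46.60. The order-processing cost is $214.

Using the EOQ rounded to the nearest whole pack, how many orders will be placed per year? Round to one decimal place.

98.1 orders per year

Q* = √(2·D·S / H) = √(2·88,400·214 / 46.6) = √811,914.2 ≈ 901.06 → Q = 901
N = D/Q = 88,400/901 ≈ 98.113 orders/yr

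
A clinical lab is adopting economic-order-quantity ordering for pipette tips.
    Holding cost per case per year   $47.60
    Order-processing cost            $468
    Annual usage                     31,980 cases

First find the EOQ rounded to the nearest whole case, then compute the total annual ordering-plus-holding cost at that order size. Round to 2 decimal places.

$37,746.84

Optimal lot size Q* = (2 × 31,980 × $468 / $47.6)^½ ≈ 793.00 → Q = 793 cases
Ordering: D/Q × S = 31,980/793 × $468 = $18,873.44
Holding:  Q/2 × H = 793/2 × $47.6 = $18,873.40
Total = $18,873.44 + $18,873.40 = $37,746.84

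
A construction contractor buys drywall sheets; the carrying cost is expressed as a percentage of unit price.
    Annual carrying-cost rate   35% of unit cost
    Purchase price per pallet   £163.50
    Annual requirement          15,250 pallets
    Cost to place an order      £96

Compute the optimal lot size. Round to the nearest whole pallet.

226 pallets

Carrying cost H = £163.5 × 35% = £57.2250/pallet/yr
EOQ = √(2DS/H) = √(2 × 15,250 × 96 / 57.225)
    = √(51,166.45) ≈ 226.20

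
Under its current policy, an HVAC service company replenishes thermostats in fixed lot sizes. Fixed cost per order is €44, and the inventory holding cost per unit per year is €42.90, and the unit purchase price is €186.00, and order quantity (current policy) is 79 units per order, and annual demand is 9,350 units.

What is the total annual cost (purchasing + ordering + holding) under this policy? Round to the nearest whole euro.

Ordering: D/Q × S = 9,350/79 × €44 = €5,207.59
Holding:  Q/2 × H = 79/2 × €42.9 = €1,694.55
Purchase cost = D·C = 9,350 × 186 = €1,739,100.00
Total = €5,207.59 + €1,694.55 + €1,739,100.00 = €1,746,002.14

€1,746,002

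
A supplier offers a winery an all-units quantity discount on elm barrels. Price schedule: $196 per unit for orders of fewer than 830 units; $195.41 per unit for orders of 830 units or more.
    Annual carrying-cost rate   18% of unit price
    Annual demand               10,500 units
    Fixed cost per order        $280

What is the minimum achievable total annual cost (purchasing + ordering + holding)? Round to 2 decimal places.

H₁ = 18%×$196 = $35.2800;  H₂ = 18%×$195.41 = $35.1738
EOQ₁ = √(2×10,500×280/35.2800) = 408.25  (< 830, feasible at tier 1)
EOQ₂ = √(2×10,500×280/35.1738) = 408.86  (< 830 → use Q = 830 at tier-2 price)
TC(tier 1 (EOQ₁), Q≈408.2) = $2,072,403.00
TC(tier 2, Q≈830.0) = $2,069,944.30
Minimum at tier 2: $2,069,944.30

$2,069,944.30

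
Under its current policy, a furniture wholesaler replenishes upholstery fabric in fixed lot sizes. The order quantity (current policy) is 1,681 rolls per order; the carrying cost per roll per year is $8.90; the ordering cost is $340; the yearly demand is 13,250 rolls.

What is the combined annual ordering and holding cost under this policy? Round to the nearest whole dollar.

$10,160

Ordering: D/Q × S = 13,250/1,681 × $340 = $2,679.95
Holding:  Q/2 × H = 1,681/2 × $8.9 = $7,480.45
Total = $2,679.95 + $7,480.45 = $10,160.40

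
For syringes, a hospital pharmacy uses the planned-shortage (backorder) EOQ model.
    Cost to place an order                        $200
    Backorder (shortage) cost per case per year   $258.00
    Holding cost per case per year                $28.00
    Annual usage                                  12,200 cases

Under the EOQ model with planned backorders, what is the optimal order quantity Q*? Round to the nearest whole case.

440 cases

Q* = √(2DS/H) · √((H + b)/b)
   = √(2 × 12,200 × 200 / 28) · √((28 + 258) / 258)
   = 417.475 × 1.0529 ≈ 439.55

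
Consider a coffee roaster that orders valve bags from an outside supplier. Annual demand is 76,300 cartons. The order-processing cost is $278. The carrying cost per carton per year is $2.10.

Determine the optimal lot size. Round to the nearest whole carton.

2DS/H = 2·76,300·278/2.1 = 20,201,333.33
EOQ = √20,201,333.33 ≈ 4,494.59

4,495 cartons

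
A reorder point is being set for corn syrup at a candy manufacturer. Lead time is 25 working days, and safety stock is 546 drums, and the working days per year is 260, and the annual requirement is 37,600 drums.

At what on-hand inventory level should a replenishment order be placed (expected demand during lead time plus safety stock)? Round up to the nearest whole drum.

Daily demand d = 37,600 / 260 = 144.615 drums/day
Demand during lead time = 144.615 × 25 = 3,615.38
Reorder point = 3,615.38 + 546 = 4,161.38 → round up

4,162 drums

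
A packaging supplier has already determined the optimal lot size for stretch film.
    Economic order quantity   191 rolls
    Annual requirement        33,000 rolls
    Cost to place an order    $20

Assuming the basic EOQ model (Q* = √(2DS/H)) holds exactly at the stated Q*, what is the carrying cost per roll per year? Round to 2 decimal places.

EOQ relation: Q² = 2DS/H, so rearrange for the unknown.
H = 2DS / Q² = 2 × 33,000 × 20 / 191² = 36.1832

$36.18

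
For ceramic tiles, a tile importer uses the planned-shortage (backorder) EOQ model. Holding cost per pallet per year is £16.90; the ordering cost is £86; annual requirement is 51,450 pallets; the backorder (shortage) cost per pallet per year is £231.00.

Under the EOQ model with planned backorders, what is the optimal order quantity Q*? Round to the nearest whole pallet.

Q* = √(2DS/H) · √((H + b)/b)
   = √(2 × 51,450 × 86 / 16.9) · √((16.9 + 231) / 231)
   = 723.625 × 1.0359 ≈ 749.63

750 pallets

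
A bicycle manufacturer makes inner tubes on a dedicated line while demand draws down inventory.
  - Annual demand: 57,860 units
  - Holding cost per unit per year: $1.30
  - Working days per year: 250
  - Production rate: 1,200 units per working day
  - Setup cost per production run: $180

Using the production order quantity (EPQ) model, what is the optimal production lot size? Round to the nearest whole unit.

Daily demand d = 57,860/250 = 231.440; p = 1200; 1 − d/p = 0.80713
EPQ = √(2DS / (H(1 − d/p)))
    = √(2 × 57,860 × 180 / (1.3 × 0.80713)) ≈ 4,455.50

4,455 units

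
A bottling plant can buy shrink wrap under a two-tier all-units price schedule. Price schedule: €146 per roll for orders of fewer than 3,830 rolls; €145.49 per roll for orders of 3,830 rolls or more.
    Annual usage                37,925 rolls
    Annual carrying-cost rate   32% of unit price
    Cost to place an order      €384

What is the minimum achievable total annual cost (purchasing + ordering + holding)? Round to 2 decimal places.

H₁ = 32%×€146 = €46.7200;  H₂ = 32%×€145.49 = €46.5568
EOQ₁ = √(2×37,925×384/46.7200) = 789.57  (< 3,830, feasible at tier 1)
EOQ₂ = √(2×37,925×384/46.5568) = 790.96  (< 3,830 → use Q = 3,830 at tier-2 price)
TC(tier 1 (EOQ₁), Q≈789.6) = €5,573,938.82
TC(tier 2, Q≈3,830.0) = €5,610,666.92
Minimum at tier 1 (EOQ₁): €5,573,938.82

€5,573,938.82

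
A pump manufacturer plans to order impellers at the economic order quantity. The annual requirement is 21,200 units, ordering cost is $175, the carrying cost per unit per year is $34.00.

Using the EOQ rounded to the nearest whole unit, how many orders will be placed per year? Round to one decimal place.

45.4 orders per year

2DS/H = 2·21,200·175/34 = 218,235.29
EOQ = √218,235.29 ≈ 467.16 → Q = 467
Orders per year = D/Q = 21,200 / 467 = 45.396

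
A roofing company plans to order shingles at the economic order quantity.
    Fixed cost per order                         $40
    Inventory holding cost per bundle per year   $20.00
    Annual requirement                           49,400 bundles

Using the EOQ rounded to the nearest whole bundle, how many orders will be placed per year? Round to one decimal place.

111.0 orders per year

Q* = √(2·D·S / H) = √(2·49,400·40 / 20) = √197,600.0 ≈ 444.52 → Q = 445
Orders per year = D/Q = 49,400 / 445 = 111.011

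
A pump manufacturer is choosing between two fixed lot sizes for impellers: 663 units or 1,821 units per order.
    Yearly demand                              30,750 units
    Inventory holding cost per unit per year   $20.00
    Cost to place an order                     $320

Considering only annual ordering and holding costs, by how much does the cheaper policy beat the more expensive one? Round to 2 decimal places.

For each Q, cost = (D/Q)·S + (Q/2)·H.
TC(663) = (30,750/663)×320 + (663/2)×20 = $21,471.63
TC(1,821) = (30,750/1,821)×320 + (1,821/2)×20 = $23,613.62
|ΔTC| = |$21,471.63 − $23,613.62| = $2,142.00

$2,142.00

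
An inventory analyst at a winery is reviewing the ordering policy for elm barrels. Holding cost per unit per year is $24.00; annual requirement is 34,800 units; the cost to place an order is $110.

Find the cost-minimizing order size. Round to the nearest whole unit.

EOQ = √(2DS/H) = √(2 × 34,800 × 110 / 24)
    = √(319,000.00) ≈ 564.80

565 units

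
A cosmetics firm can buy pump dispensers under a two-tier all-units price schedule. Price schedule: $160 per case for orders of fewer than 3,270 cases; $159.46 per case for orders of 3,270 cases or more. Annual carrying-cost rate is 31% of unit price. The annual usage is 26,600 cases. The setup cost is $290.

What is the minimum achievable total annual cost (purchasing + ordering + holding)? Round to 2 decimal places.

$4,283,662.77

H₁ = 31%×$160 = $49.6000;  H₂ = 31%×$159.46 = $49.4326
EOQ₁ = √(2×26,600×290/49.6000) = 557.72  (< 3,270, feasible at tier 1)
EOQ₂ = √(2×26,600×290/49.4326) = 558.66  (< 3,270 → use Q = 3,270 at tier-2 price)
TC(tier 1 (EOQ₁), Q≈557.7) = $4,283,662.77
TC(tier 2, Q≈3,270.0) = $4,324,817.32
Minimum at tier 1 (EOQ₁): $4,283,662.77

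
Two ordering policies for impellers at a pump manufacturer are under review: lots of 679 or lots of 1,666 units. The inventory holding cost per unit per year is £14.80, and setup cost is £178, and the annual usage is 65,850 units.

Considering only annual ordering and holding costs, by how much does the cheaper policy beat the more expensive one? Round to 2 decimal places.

Annual cost at Q: ordering D·S/Q plus holding Q·H/2.
TC(679) = (65,850/679)×178 + (679/2)×14.8 = £22,287.19
TC(1,666) = (65,850/1,666)×178 + (1,666/2)×14.8 = £19,363.99
Lots of 1,666 are cheaper by £2,923.20.

£2,923.20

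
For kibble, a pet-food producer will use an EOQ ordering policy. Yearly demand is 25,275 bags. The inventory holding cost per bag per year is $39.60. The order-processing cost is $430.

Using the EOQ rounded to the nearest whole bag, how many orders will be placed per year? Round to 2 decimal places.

34.11 orders per year

Optimal lot size Q* = (2 × 25,275 × $430 / $39.6)^½ ≈ 740.88 → Q = 741
N = D/Q = 25,275/741 ≈ 34.109 orders/yr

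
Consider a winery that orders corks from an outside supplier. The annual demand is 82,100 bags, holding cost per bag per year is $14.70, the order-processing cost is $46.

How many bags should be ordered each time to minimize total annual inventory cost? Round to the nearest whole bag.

2DS/H = 2·82,100·46/14.7 = 513,823.13
EOQ = √513,823.13 ≈ 716.81

717 bags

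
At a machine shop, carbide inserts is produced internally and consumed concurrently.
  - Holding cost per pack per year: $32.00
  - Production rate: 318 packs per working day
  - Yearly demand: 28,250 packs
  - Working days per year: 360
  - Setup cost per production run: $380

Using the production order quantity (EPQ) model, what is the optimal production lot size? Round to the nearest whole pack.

944 packs

Daily demand d = 28,250/360 = 78.472; p = 318; 1 − d/p = 0.75323
EPQ = √(2DS / (H(1 − d/p)))
    = √(2 × 28,250 × 380 / (32 × 0.75323)) ≈ 943.79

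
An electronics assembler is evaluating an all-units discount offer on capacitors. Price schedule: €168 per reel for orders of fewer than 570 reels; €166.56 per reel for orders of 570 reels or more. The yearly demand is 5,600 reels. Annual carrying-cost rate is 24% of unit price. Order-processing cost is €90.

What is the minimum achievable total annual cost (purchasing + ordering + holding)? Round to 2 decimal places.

H₁ = 24%×€168 = €40.3200;  H₂ = 24%×€166.56 = €39.9744
EOQ₁ = √(2×5,600×90/40.3200) = 158.11  (< 570, feasible at tier 1)
EOQ₂ = √(2×5,600×90/39.9744) = 158.80  (< 570 → use Q = 570 at tier-2 price)
TC(tier 1 (EOQ₁), Q≈158.1) = €947,175.15
TC(tier 2, Q≈570.0) = €945,012.91
Minimum at tier 2: €945,012.91

€945,012.91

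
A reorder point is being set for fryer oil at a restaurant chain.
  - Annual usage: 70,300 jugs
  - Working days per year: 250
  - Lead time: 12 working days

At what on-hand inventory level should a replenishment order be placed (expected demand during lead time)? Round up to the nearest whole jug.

3,375 jugs

Daily demand d = 70,300 / 250 = 281.200 jugs/day
Demand during lead time = 281.200 × 12 = 3,374.40
Reorder point = 3,374.40 → round up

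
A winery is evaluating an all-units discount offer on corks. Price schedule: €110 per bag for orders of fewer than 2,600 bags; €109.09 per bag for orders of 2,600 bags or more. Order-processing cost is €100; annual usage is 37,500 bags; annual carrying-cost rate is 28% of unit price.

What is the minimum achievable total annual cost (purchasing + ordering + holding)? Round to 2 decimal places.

H₁ = 28%×€110 = €30.8000;  H₂ = 28%×€109.09 = €30.5452
EOQ₁ = √(2×37,500×100/30.8000) = 493.46  (< 2,600, feasible at tier 1)
EOQ₂ = √(2×37,500×100/30.5452) = 495.52  (< 2,600 → use Q = 2,600 at tier-2 price)
TC(tier 1 (EOQ₁), Q≈493.5) = €4,140,198.68
TC(tier 2, Q≈2,600.0) = €4,132,026.07
Minimum at tier 2: €4,132,026.07

€4,132,026.07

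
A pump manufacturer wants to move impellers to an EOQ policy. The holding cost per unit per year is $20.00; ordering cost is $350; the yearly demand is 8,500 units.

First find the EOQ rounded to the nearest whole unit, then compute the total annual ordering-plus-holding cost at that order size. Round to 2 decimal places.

Optimal lot size Q* = (2 × 8,500 × $350 / $20)^½ ≈ 545.44 → Q = 545 units
Ordering: D/Q × S = 8,500/545 × $350 = $5,458.72
Holding:  Q/2 × H = 545/2 × $20 = $5,450.00
Total = $5,458.72 + $5,450.00 = $10,908.72

$10,908.72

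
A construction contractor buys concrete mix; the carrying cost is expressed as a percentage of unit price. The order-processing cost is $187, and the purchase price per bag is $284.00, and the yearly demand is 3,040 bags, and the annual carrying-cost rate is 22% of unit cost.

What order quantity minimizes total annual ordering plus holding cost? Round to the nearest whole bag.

Carrying cost H = $284 × 22% = $62.4800/bag/yr
Q* = √(2·D·S / H) = √(2·3,040·187 / 62.48) = √18,197.2 ≈ 134.90

135 bags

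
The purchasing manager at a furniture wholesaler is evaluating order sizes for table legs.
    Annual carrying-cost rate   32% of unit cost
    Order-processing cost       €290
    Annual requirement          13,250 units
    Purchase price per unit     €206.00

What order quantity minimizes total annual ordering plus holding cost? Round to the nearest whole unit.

341 units

Carrying cost H = €206 × 32% = €65.9200/unit/yr
2DS/H = 2·13,250·290/65.92 = 116,580.70
EOQ = √116,580.70 ≈ 341.44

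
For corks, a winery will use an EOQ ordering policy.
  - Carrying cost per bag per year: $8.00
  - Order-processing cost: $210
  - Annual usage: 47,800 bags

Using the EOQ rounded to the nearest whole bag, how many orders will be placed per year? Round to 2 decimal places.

30.18 orders per year

Q* = √(2·D·S / H) = √(2·47,800·210 / 8) = √2,509,500.0 ≈ 1,584.14 → Q = 1,584
Orders per year = D/Q = 47,800 / 1,584 = 30.177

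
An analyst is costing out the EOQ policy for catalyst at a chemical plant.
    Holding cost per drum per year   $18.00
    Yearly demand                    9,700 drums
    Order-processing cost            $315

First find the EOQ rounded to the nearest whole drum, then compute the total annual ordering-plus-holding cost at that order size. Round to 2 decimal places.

$10,487.99

EOQ = √(2DS/H) = √(2 × 9,700 × 315 / 18)
    = √(339,500.00) ≈ 582.67 → Q = 583 drums
Ordering: D/Q × S = 9,700/583 × $315 = $5,240.99
Holding:  Q/2 × H = 583/2 × $18 = $5,247.00
Total = $5,240.99 + $5,247.00 = $10,487.99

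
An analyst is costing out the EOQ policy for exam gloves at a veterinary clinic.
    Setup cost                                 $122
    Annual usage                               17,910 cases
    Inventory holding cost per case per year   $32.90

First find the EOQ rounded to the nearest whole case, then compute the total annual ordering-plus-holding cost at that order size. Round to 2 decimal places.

$11,990.60

2DS/H = 2·17,910·122/32.9 = 132,827.96
EOQ = √132,827.96 ≈ 364.46 → Q = 364 cases
Annual ordering cost = (D/Q)·S = (17,910/364) × 122 = $6,002.80
Annual holding cost  = (Q/2)·H = (364/2) × 32.9 = $5,987.80
Total = $6,002.80 + $5,987.80 = $11,990.60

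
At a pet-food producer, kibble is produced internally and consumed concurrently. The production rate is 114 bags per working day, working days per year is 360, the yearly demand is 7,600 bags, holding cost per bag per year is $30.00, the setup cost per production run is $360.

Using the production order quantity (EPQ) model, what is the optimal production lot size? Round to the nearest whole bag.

473 bags

d = 7,600/360 = 21.1111 bags/day;  effective holding cost H(1 − d/p) = 30·(1 − 21.1111/114) = 24.44444
Q* = √(2DS / H_eff) = √(2·7,600·360 / 24.44444) ≈ 473.13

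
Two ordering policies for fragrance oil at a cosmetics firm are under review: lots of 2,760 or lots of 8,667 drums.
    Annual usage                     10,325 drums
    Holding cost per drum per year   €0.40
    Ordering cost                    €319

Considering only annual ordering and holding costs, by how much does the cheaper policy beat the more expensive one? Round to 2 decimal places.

€368.06

TC(Q) = (D/Q)S + (Q/2)H
TC(2,760) = (10,325/2,760)×319 + (2,760/2)×0.4 = €1,745.36
TC(8,667) = (10,325/8,667)×319 + (8,667/2)×0.4 = €2,113.42
Cheaper: Q = 2,760.  Difference = €368.06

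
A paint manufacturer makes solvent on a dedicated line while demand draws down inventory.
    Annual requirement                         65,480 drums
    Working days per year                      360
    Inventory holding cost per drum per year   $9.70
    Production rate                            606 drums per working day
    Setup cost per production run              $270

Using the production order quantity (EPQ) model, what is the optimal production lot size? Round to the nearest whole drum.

2,282 drums

d = 65,480/360 = 181.8889 drums/day;  effective holding cost H(1 − d/p) = 9.7·(1 − 181.8889/606) = 6.78858
Q* = √(2DS / H_eff) = √(2·65,480·270 / 6.78858) ≈ 2,282.24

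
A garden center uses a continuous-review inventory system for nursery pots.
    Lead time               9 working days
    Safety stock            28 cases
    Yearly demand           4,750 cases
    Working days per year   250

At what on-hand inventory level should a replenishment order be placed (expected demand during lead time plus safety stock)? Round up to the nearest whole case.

Daily demand d = 4,750 / 250 = 19.000 cases/day
Demand during lead time = 19.000 × 9 = 171.00
Reorder point = 171.00 + 28 = 199.00 → round up

199 cases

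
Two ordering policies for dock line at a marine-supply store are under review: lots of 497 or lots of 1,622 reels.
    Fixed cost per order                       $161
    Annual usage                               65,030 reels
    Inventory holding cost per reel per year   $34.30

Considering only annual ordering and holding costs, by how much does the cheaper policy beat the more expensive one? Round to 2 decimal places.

$4,682.58

TC(Q) = (D/Q)S + (Q/2)H
TC(497) = (65,030/497)×161 + (497/2)×34.3 = $29,589.61
TC(1,622) = (65,030/1,622)×161 + (1,622/2)×34.3 = $34,272.19
|ΔTC| = |$29,589.61 − $34,272.19| = $4,682.58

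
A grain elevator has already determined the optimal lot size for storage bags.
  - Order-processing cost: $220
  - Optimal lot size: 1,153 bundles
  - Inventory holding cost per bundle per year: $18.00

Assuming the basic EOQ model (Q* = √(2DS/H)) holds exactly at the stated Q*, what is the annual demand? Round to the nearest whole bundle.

54,385 bundles per year

From Q* = √(2DS/H) ⇒ Q*² = 2DS/H.
D = Q²H / (2S) = 1,153² × 18 / (2 × 220) = 54,384.91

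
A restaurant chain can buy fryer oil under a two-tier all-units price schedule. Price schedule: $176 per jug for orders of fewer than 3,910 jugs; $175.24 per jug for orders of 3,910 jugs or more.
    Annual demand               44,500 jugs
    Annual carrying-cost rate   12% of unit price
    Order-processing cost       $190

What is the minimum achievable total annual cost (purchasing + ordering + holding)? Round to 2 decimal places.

$7,841,453.71

H₁ = 12%×$176 = $21.1200;  H₂ = 12%×$175.24 = $21.0288
EOQ₁ = √(2×44,500×190/21.1200) = 894.80  (< 3,910, feasible at tier 1)
EOQ₂ = √(2×44,500×190/21.0288) = 896.74  (< 3,910 → use Q = 3,910 at tier-2 price)
TC(tier 1 (EOQ₁), Q≈894.8) = $7,850,898.13
TC(tier 2, Q≈3,910.0) = $7,841,453.71
Minimum at tier 2: $7,841,453.71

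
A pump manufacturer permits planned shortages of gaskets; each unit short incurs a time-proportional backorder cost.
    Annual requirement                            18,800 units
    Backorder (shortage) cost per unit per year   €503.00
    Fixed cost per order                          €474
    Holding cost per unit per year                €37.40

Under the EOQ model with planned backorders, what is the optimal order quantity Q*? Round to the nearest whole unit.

Q* = √(2DS/H) · √((H + b)/b)
   = √(2 × 18,800 × 474 / 37.4) · √((37.4 + 503) / 503)
   = 690.315 × 1.0365 ≈ 715.52

716 units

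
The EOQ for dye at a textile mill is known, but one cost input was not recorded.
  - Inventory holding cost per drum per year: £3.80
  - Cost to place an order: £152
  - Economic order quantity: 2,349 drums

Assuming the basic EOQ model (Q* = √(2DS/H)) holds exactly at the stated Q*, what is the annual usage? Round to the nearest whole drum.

68,973 drums per year

EOQ relation: Q² = 2DS/H, so rearrange for the unknown.
D = Q²H / (2S) = 2,349² × 3.8 / (2 × 152) = 68,972.51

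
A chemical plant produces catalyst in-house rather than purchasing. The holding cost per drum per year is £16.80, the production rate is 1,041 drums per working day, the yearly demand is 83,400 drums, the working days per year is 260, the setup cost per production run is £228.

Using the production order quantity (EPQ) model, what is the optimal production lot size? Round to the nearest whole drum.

Daily demand d = 83,400/260 = 320.769; p = 1041; 1 − d/p = 0.69186
EPQ = √(2DS / (H(1 − d/p)))
    = √(2 × 83,400 × 228 / (16.8 × 0.69186)) ≈ 1,808.84

1,809 drums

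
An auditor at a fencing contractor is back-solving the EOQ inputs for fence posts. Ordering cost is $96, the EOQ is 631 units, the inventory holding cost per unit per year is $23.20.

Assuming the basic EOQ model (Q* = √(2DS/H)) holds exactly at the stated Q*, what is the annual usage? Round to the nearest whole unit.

48,111 units per year

EOQ relation: Q² = 2DS/H, so rearrange for the unknown.
D = Q²H / (2S) = 631² × 23.2 / (2 × 96) = 48,111.12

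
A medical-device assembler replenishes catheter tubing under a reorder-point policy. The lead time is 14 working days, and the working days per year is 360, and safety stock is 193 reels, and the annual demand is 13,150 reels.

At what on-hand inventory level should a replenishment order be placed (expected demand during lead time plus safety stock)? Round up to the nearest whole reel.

Daily demand d = 13,150 / 360 = 36.528 reels/day
Demand during lead time = 36.528 × 14 = 511.39
Reorder point = 511.39 + 193 = 704.39 → round up

705 reels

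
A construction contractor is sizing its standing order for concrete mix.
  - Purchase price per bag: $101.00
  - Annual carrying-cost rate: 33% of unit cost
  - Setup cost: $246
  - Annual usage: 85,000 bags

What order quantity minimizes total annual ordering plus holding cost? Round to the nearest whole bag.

1,120 bags

Holding cost per bag per year: H = 33% × $101 = $33.3300
EOQ = √(2DS/H) = √(2 × 85,000 × 246 / 33.33)
    = √(1,254,725.47) ≈ 1,120.15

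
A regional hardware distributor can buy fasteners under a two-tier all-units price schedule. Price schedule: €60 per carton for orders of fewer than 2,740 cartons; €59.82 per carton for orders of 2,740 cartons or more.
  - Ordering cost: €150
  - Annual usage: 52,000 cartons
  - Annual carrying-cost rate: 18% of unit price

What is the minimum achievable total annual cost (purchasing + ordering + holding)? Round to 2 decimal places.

H₁ = 18%×€60 = €10.8000;  H₂ = 18%×€59.82 = €10.7676
EOQ₁ = √(2×52,000×150/10.8000) = 1,201.85  (< 2,740, feasible at tier 1)
EOQ₂ = √(2×52,000×150/10.7676) = 1,203.66  (< 2,740 → use Q = 2,740 at tier-2 price)
TC(tier 1 (EOQ₁), Q≈1,201.9) = €3,132,979.98
TC(tier 2, Q≈2,740.0) = €3,128,238.33
Minimum at tier 2: €3,128,238.33

€3,128,238.33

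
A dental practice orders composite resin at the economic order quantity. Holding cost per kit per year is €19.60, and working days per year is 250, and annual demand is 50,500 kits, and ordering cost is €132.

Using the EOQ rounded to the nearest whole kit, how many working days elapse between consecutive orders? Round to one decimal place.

4.1 days

Q* = √(2·D·S / H) = √(2·50,500·132 / 19.6) = √680,204.1 ≈ 824.74 → Q = 825 kits
Cycle time = (working days × Q)/D = (250 × 825) / 50,500 = 4.084 days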